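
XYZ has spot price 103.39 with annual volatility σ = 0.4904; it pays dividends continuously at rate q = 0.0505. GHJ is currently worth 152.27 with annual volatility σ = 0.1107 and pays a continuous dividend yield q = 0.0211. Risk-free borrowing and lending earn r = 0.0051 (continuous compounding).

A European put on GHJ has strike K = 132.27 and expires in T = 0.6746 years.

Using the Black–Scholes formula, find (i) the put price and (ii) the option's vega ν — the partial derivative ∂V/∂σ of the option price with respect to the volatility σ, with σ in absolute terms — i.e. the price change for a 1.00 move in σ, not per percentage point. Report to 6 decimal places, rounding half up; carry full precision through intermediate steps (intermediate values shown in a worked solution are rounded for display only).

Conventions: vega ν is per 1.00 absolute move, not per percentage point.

price = 0.438554
ν = 16.563720

σ√T = 0.1107·√0.6746 = 0.090922
d₁ = (ln(S/K) + (r−q+σ²/2)T) / (σ√T) = (ln(152.27/132.27) + (0.0051−0.0211+0.1107²/2)·0.6746) / 0.090922 = (0.140810 − 0.006660) / 0.090922 = 1.475432
d₂ = d₁ − σ√T = 1.475432 − 0.090922 = 1.384510
e^{−rT} = 0.996565
e^{−qT} = 0.985867
N(−d₁) = 0.070048,  N(−d₂) = 0.083101
Put price V = K·e^{−rT}·N(−d₂) − S·e^{−qT}·N(−d₁) = 10.954043 − 10.515488 = 0.438554
φ(d₁) = (1/√(2π))·e^{−d₁²/2} = 0.134339
ν = S·e^{−qT}·φ(d₁)·√T = 16.563720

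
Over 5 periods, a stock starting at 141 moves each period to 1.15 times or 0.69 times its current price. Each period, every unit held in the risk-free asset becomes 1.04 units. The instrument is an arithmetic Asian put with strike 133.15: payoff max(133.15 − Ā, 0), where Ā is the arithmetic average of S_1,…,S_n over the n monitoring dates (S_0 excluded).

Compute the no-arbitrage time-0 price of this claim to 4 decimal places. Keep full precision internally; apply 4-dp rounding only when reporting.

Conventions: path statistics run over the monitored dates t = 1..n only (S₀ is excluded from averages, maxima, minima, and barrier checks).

price = 7.0838

Risk-neutral up-probability p* = (R−d)/(u−d) = (1.04−0.69)/(1.15−0.69) = 0.7609; the claim prices as the p*-weighted sum of path payoffs discounted by R^5.
Enumerate all 2^5 = 32 price paths (U = up ×1.15, D = down ×0.69); each path with k up-moves has probability p*^k·(1−p*)^(5−k).
DDDDD: Ā=52.9507, payoff=80.1993, prob=0.000782
UDDDD: Ā=88.2511, payoff=44.8989, prob=0.002488
DUDDD: Ā=75.2791, payoff=57.8709, prob=0.002488
UUDDD: Ā=125.4652, payoff=7.6848, prob=0.007916
DDUDD: Ā=66.3284, payoff=66.8216, prob=0.002488
UDUDD: Ā=110.5474, payoff=22.6026, prob=0.007916
DUUDD: Ā=97.5754, payoff=35.5746, prob=0.007916
UUUDD: Ā=162.6257, payoff=0.0000, prob=0.025188
DDDUD: Ā=60.1525, payoff=72.9975, prob=0.002488
UDDUD: Ā=100.2541, payoff=32.8959, prob=0.007916
DUDUD: Ā=87.2821, payoff=45.8679, prob=0.007916
UUDUD: Ā=145.4702, payoff=0.0000, prob=0.025188
DDUUD: Ā=78.3314, payoff=54.8186, prob=0.007916
UDUUD: Ā=130.5524, payoff=2.5976, prob=0.025188
DUUUD: Ā=117.5804, payoff=15.5696, prob=0.025188
UUUUD: Ā=195.9673, payoff=0.0000, prob=0.080145
DDDDU: Ā=55.8910, payoff=77.2590, prob=0.002488
UDDDU: Ā=93.1517, payoff=39.9983, prob=0.007916
DUDDU: Ā=80.1797, payoff=52.9703, prob=0.007916
UUDDU: Ā=133.6329, payoff=0.0000, prob=0.025188
DDUDU: Ā=71.2291, payoff=61.9209, prob=0.007916
UDUDU: Ā=118.7151, payoff=14.4349, prob=0.025188
DUUDU: Ā=105.7431, payoff=27.4069, prob=0.025188
UUUDU: Ā=176.2385, payoff=0.0000, prob=0.080145
DDDUU: Ā=65.0531, payoff=68.0969, prob=0.007916
UDDUU: Ā=108.4218, payoff=24.7282, prob=0.025188
DUDUU: Ā=95.4498, payoff=37.7002, prob=0.025188
UUDUU: Ā=159.0831, payoff=0.0000, prob=0.080145
DDUUU: Ā=86.4992, payoff=46.6508, prob=0.025188
UDUUU: Ā=144.1653, payoff=0.0000, prob=0.080145
DUUUU: Ā=131.1933, payoff=1.9567, prob=0.080145
UUUUU: Ā=218.6554, payoff=0.0000, prob=0.255006
Price = Σ prob·payoff / R^5 = 8.618482 / 1.216653 = 7.0838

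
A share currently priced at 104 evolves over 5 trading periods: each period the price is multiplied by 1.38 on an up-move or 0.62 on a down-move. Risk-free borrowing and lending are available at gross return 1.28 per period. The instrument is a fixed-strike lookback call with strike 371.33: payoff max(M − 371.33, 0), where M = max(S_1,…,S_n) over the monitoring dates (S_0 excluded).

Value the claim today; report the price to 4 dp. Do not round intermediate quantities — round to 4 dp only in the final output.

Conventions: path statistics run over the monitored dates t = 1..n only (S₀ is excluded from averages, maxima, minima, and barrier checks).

Under the martingale measure an up-move has probability p* = 0.8684; value the claim as the probability-weighted average of per-path payoffs, discounted 5 periods at R = 1.28.
Enumerate all 2^5 = 32 price paths (U = up ×1.38, D = down ×0.62); each path with k up-moves has probability p*^k·(1−p*)^(5−k).
DDDDD: M=64.4800, payoff=0.0000, prob=0.000039
UDDDD: M=143.5200, payoff=0.0000, prob=0.000260
DUDDD: M=88.9824, payoff=0.0000, prob=0.000260
UUDDD: M=198.0576, payoff=0.0000, prob=0.001718
DDUDD: M=64.4800, payoff=0.0000, prob=0.000260
UDUDD: M=143.5200, payoff=0.0000, prob=0.001718
DUUDD: M=122.7957, payoff=0.0000, prob=0.001718
UUUDD: M=273.3195, payoff=0.0000, prob=0.011339
DDDUD: M=64.4800, payoff=0.0000, prob=0.000260
UDDUD: M=143.5200, payoff=0.0000, prob=0.001718
DUDUD: M=88.9824, payoff=0.0000, prob=0.001718
UUDUD: M=198.0576, payoff=0.0000, prob=0.011339
DDUUD: M=76.1333, payoff=0.0000, prob=0.001718
UDUUD: M=169.4581, payoff=0.0000, prob=0.011339
DUUUD: M=169.4581, payoff=0.0000, prob=0.011339
UUUUD: M=377.1809, payoff=5.8509, prob=0.074836
DDDDU: M=64.4800, payoff=0.0000, prob=0.000260
UDDDU: M=143.5200, payoff=0.0000, prob=0.001718
DUDDU: M=88.9824, payoff=0.0000, prob=0.001718
UUDDU: M=198.0576, payoff=0.0000, prob=0.011339
DDUDU: M=64.4800, payoff=0.0000, prob=0.001718
UDUDU: M=143.5200, payoff=0.0000, prob=0.011339
DUUDU: M=122.7957, payoff=0.0000, prob=0.011339
UUUDU: M=273.3195, payoff=0.0000, prob=0.074836
DDDUU: M=64.4800, payoff=0.0000, prob=0.001718
UDDUU: M=143.5200, payoff=0.0000, prob=0.011339
DUDUU: M=105.0640, payoff=0.0000, prob=0.011339
UUDUU: M=233.8522, payoff=0.0000, prob=0.074836
DDUUU: M=105.0640, payoff=0.0000, prob=0.011339
UDUUU: M=233.8522, payoff=0.0000, prob=0.074836
DUUUU: M=233.8522, payoff=0.0000, prob=0.074836
UUUUU: M=520.5096, payoff=149.1796, prob=0.493914
Price = Σ prob·payoff / R^5 = 74.119828 / 3.435974 = 21.5717

price = 21.5717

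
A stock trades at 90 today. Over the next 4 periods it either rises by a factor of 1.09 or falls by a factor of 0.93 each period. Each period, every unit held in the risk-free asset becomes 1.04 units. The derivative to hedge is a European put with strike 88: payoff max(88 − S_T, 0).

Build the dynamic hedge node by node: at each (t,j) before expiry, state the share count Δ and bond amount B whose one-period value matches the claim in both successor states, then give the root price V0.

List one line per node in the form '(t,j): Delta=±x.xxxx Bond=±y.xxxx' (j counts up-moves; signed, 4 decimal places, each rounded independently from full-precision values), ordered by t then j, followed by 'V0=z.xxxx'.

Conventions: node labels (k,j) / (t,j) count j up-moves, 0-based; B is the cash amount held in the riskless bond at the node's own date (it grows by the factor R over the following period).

Since d<R<u, set p* = (R−d)/(u−d) = 0.6875; price each node as the discounted p*-expectation of its children.
At maturity the claim pays: V(4,0)=20.6753, V(4,1)=9.0926, V(4,2)=0.0000, V(4,3)=0.0000, V(4,4)=0.0000
  t=3,j=0: stock 72.3921 → up 78.9074 (V=9.0926), down 67.3247 (V=20.6753). Price 12.2233; hedge Δ=-1.0000, bond B=84.6154.
  t=3,j=1: stock 84.8467 → up 92.4829 (V=0.0000), down 78.9074 (V=9.0926). Price 2.7321; hedge Δ=-0.6698, bond B=59.5608.
  t=3,j=2: stock 99.4440 → up 108.3939 (V=0.0000), down 92.4829 (V=0.0000). Price 0.0000; hedge Δ=0.0000, bond B=0.0000.
  t=3,j=3: stock 116.5526 → up 127.0423 (V=0.0000), down 108.3939 (V=0.0000). Price 0.0000; hedge Δ=0.0000, bond B=0.0000.
  t=2,j=0: stock 77.8410 → up 84.8467 (V=2.7321), down 72.3921 (V=12.2233). Price 5.4790; hedge Δ=-0.7621, bond B=64.7984.
  t=2,j=1: stock 91.2330 → up 99.4440 (V=0.0000), down 84.8467 (V=2.7321). Price 0.8210; hedge Δ=-0.1872, bond B=17.8969.
  t=2,j=2: stock 106.9290 → up 116.5526 (V=0.0000), down 99.4440 (V=0.0000). Price 0.0000; hedge Δ=0.0000, bond B=0.0000.
  t=1,j=0: stock 83.7000 → up 91.2330 (V=0.8210), down 77.8410 (V=5.4790). Price 2.1890; hedge Δ=-0.3478, bond B=31.3015.
  t=1,j=1: stock 98.1000 → up 106.9290 (V=0.0000), down 91.2330 (V=0.8210). Price 0.2467; hedge Δ=-0.0523, bond B=5.3777.
  t=0,j=0: stock 90.0000 → up 98.1000 (V=0.2467), down 83.7000 (V=2.1890). Price 0.8208; hedge Δ=-0.1349, bond B=12.9605.
Sanity check at the root: Δ(0,0)·S0 + B(0,0) reproduces V0 = 0.8208.

(0,0): Delta=-0.1349 Bond=12.9605
(1,0): Delta=-0.3478 Bond=31.3015
(1,1): Delta=-0.0523 Bond=5.3777
(2,0): Delta=-0.7621 Bond=64.7984
(2,1): Delta=-0.1872 Bond=17.8969
(2,2): Delta=0.0000 Bond=0.0000
(3,0): Delta=-1.0000 Bond=84.6154
(3,1): Delta=-0.6698 Bond=59.5608
(3,2): Delta=0.0000 Bond=0.0000
(3,3): Delta=0.0000 Bond=0.0000
V0=0.8208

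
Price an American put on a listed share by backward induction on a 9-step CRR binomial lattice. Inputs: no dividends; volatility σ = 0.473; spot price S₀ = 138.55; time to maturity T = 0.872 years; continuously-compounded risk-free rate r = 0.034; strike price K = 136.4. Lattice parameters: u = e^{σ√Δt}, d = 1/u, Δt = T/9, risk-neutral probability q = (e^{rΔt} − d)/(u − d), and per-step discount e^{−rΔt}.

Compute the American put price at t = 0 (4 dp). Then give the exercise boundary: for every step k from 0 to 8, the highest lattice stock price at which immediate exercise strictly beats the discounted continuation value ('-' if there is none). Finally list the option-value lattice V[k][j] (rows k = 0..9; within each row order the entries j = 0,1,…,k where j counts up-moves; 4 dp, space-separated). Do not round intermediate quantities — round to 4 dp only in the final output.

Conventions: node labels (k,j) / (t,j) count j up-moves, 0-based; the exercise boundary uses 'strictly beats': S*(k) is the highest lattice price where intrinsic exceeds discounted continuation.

params: Δt=0.09689 u=1.15862 d=0.86309 q=0.47442 e^(-rΔt)=0.99671
t_9 payoffs: 99.5758 86.9671 70.0411 47.3196 16.8182 0.0000 0.0000 0.0000 0.0000 0.0000
t_8: node(8,0) S=42.6653 payoff=93.7347 vs cont=93.2861 → 93.7347 [stop]  node(8,1) S=57.2740 payoff=79.1260 vs cont=78.6774 → 79.1260 [stop]  node(8,2) S=76.8848 payoff=59.5152 vs cont=59.0666 → 59.5152 [stop]  node(8,3) S=103.2104 payoff=33.1896 vs cont=32.7410 → 33.1896 [stop]  node(8,4) S=138.5500 payoff=0.0000 vs cont=8.8102 → 8.8102 [wait]  node(8,5) S=185.9899 payoff=0.0000 vs cont=0.0000 → 0.0000 [wait]  node(8,6) S=249.6734 payoff=0.0000 vs cont=0.0000 → 0.0000 [wait]  node(8,7) S=335.1623 payoff=0.0000 vs cont=0.0000 → 0.0000 [wait]  node(8,8) S=449.9229 payoff=0.0000 vs cont=0.0000 → 0.0000 [wait]  ⇒ S*(8)=103.2104
t_7: node(7,0) S=49.4329 payoff=86.9671 vs cont=86.5185 → 86.9671 [stop]  node(7,1) S=66.3589 payoff=70.0411 vs cont=69.5925 → 70.0411 [stop]  node(7,2) S=89.0804 payoff=47.3196 vs cont=46.8710 → 47.3196 [stop]  node(7,3) S=119.5818 payoff=16.8182 vs cont=21.5523 → 21.5523 [wait]  node(7,4) S=160.5270 payoff=0.0000 vs cont=4.6152 → 4.6152 [wait]  node(7,5) S=215.4919 payoff=0.0000 vs cont=0.0000 → 0.0000 [wait]  node(7,6) S=289.2769 payoff=0.0000 vs cont=0.0000 → 0.0000 [wait]  node(7,7) S=388.3262 payoff=0.0000 vs cont=0.0000 → 0.0000 [wait]  ⇒ S*(7)=89.0804
t_6: node(6,0) S=57.2740 payoff=79.1260 vs cont=78.6774 → 79.1260 [stop]  node(6,1) S=76.8848 payoff=59.5152 vs cont=59.0666 → 59.5152 [stop]  node(6,2) S=103.2104 payoff=33.1896 vs cont=34.9795 → 34.9795 [wait]  node(6,3) S=138.5500 payoff=0.0000 vs cont=13.4725 → 13.4725 [wait]  node(6,4) S=185.9899 payoff=0.0000 vs cont=2.4177 → 2.4177 [wait]  node(6,5) S=249.6734 payoff=0.0000 vs cont=0.0000 → 0.0000 [wait]  node(6,6) S=335.1623 payoff=0.0000 vs cont=0.0000 → 0.0000 [wait]  ⇒ S*(6)=76.8848
t_5: node(5,0) S=66.3589 payoff=70.0411 vs cont=69.5925 → 70.0411 [stop]  node(5,1) S=89.0804 payoff=47.3196 vs cont=47.7174 → 47.7174 [wait]  node(5,2) S=119.5818 payoff=16.8182 vs cont=24.6946 → 24.6946 [wait]  node(5,3) S=160.5270 payoff=0.0000 vs cont=8.2007 → 8.2007 [wait]  node(5,4) S=215.4919 payoff=0.0000 vs cont=1.2665 → 1.2665 [wait]  node(5,5) S=289.2769 payoff=0.0000 vs cont=0.0000 → 0.0000 [wait]  ⇒ S*(5)=66.3589
t_4: node(4,0) S=76.8848 payoff=59.5152 vs cont=59.2547 → 59.5152 [stop]  node(4,1) S=103.2104 payoff=33.1896 vs cont=36.6738 → 36.6738 [wait]  node(4,2) S=138.5500 payoff=0.0000 vs cont=16.8140 → 16.8140 [wait]  node(4,3) S=185.9899 payoff=0.0000 vs cont=4.8948 → 4.8948 [wait]  node(4,4) S=249.6734 payoff=0.0000 vs cont=0.6634 → 0.6634 [wait]  ⇒ S*(4)=76.8848
t_3: node(3,0) S=89.0804 payoff=47.3196 vs cont=48.5186 → 48.5186 [wait]  node(3,1) S=119.5818 payoff=16.8182 vs cont=27.1622 → 27.1622 [wait]  node(3,2) S=160.5270 payoff=0.0000 vs cont=11.1226 → 11.1226 [wait]  node(3,3) S=215.4919 payoff=0.0000 vs cont=2.8778 → 2.8778 [wait]  ⇒ S*(3)=-
t_2: node(2,0) S=103.2104 payoff=33.1896 vs cont=38.2604 → 38.2604 [wait]  node(2,1) S=138.5500 payoff=0.0000 vs cont=19.4883 → 19.4883 [wait]  node(2,2) S=185.9899 payoff=0.0000 vs cont=7.1874 → 7.1874 [wait]  ⇒ S*(2)=-
t_1: node(1,0) S=119.5818 payoff=16.8182 vs cont=29.2579 → 29.2579 [wait]  node(1,1) S=160.5270 payoff=0.0000 vs cont=13.6075 → 13.6075 [wait]  ⇒ S*(1)=-
t_0: node(0,0) S=138.5500 payoff=0.0000 vs cont=21.7612 → 21.7612 [wait]  ⇒ S*(0)=-

price = 21.7612
boundary = - - - - 76.8848 66.3589 76.8848 89.0804 103.2104
tree:
21.7612
29.2579 13.6075
38.2604 19.4883 7.1874
48.5186 27.1622 11.1226 2.8778
59.5152 36.6738 16.8140 4.8948 0.6634
70.0411 47.7174 24.6946 8.2007 1.2665 0.0000
79.1260 59.5152 34.9795 13.4725 2.4177 0.0000 0.0000
86.9671 70.0411 47.3196 21.5523 4.6152 0.0000 0.0000 0.0000
93.7347 79.1260 59.5152 33.1896 8.8102 0.0000 0.0000 0.0000 0.0000
99.5758 86.9671 70.0411 47.3196 16.8182 0.0000 0.0000 0.0000 0.0000 0.0000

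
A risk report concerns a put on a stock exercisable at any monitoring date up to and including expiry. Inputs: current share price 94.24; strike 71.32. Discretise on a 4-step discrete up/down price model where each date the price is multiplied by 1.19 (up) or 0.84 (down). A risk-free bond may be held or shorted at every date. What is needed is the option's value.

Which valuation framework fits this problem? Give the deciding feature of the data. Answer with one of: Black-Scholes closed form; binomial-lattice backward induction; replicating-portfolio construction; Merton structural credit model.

Key observation: an American put (K = 71.32, S₀ = 94.24) on a 4-date tree has no closed form — the optimal stopping decision is embedded and must be resolved recursively from expiry.

framework: binomial-lattice backward induction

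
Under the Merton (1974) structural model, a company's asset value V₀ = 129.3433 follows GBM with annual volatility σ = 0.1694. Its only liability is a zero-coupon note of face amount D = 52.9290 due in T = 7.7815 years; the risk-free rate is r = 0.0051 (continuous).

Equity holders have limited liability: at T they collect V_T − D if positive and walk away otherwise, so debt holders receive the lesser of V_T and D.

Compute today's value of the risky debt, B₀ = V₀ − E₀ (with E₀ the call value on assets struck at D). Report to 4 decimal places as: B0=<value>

B0=50.5291

With assets at 129.3433 and a single debt payment of 52.9290 at 7.7815 years:
d₁ = [ln(V₀/D) + (r + σ²/2)T] / (σ√T)
   = [ln(129.3433/52.9290) + (0.0051 + 0.5·0.1694²)·7.7815] / (0.1694·√7.7815)
   = [0.893519 + 0.151336] / 0.472547 = 2.211113
d₂ = d₁ − σ√T = 2.211113 − 0.472547 = 1.738565
N(d₁) = 0.986486,  N(d₂) = 0.958944,  e^(−rT) = 0.961092
E₀ = V₀·N(d₁) − D·e^(−rT)·N(d₂)
   = 129.3433·0.986486 − 52.9290·0.961092·0.958944 = 78.814222
B₀ = V₀ − E₀ = 129.3433 − 78.814222 = 50.529078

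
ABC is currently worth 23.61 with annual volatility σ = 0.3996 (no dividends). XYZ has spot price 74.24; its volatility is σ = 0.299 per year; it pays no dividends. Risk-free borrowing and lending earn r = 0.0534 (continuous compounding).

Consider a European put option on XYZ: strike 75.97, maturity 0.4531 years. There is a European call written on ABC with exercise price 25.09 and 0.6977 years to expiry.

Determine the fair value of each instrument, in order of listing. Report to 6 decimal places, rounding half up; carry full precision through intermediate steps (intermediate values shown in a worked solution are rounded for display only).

[XYZ put K=75.97]
σ√T = 0.299·√0.4531 = 0.201265
d₁ = (ln(S/K) + (r+σ²/2)T) / (σ√T) = (ln(74.24/75.97) + (0.0534+0.299²/2)·0.4531) / 0.201265 = (-0.023035 + 0.044449) / 0.201265 = 0.106397
d₂ = d₁ − σ√T = 0.106397 − 0.201265 = -0.094868
e^{−rT} = 0.976095
N(−d₁) = 0.457634,  N(−d₂) = 0.537790
price = K·e^{−rT}·N(−d₂) − S·N(−d₁) = 39.879264 − 33.974738 = 5.904525
[ABC call K=25.09]
σ√T = 0.3996·√0.6977 = 0.333780
d₁ = (ln(S/K) + (r+σ²/2)T) / (σ√T) = (ln(23.61/25.09) + (0.0534+0.3996²/2)·0.6977) / 0.333780 = (-0.060799 + 0.092962) / 0.333780 = 0.096359
d₂ = d₁ − σ√T = 0.096359 − 0.333780 = -0.237421
e^{−rT} = 0.963428
N(d₁) = 0.538382,  N(d₂) = 0.406165
price = S·N(d₁) − K·e^{−rT}·N(d₂) = 12.711203 − 9.817993 = 2.893210

price(XYZ put K=75.97) = 5.904525
price(ABC call K=25.09) = 2.893210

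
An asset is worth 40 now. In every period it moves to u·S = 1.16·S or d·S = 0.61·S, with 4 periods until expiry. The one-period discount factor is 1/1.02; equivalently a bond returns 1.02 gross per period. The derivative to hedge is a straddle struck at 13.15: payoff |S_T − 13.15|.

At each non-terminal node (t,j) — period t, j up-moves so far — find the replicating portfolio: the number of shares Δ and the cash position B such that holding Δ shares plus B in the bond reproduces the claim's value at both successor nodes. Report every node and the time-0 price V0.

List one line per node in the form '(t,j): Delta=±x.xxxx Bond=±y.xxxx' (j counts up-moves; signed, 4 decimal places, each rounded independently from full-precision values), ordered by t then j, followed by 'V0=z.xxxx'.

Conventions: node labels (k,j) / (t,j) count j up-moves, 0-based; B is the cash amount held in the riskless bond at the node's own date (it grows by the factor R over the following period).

(0,0): Delta=0.9604 Bond=-10.2695
(1,0): Delta=0.8113 Bond=-6.8364
(1,1): Delta=0.9872 Bond=-11.7173
(2,0): Delta=0.2281 Bond=1.7080
(2,1): Delta=0.9161 Bond=-9.9374
(2,2): Delta=1.0000 Bond=-12.6394
(3,0): Delta=-1.0000 Bond=12.8922
(3,1): Delta=0.4486 Bond=-2.0652
(3,2): Delta=1.0000 Bond=-12.8922
(3,3): Delta=1.0000 Bond=-12.8922
V0=28.1484

Since d<R<u, set p* = (R−d)/(u−d) = 0.7455; price each node as the discounted p*-expectation of its children.
Terminal payoffs: V(4,0)=7.6117, V(4,1)=2.6181, V(4,2)=6.8779, V(4,3)=24.9359, V(4,4)=59.2756
  t=3,j=0: stock 9.0792 → up 10.5319 (V=2.6181), down 5.5383 (V=7.6117). Price 3.8129; hedge Δ=-1.0000, bond B=12.8922.
  t=3,j=1: stock 17.2654 → up 20.0279 (V=6.8779), down 10.5319 (V=2.6181). Price 5.6800; hedge Δ=0.4486, bond B=-2.0652.
  t=3,j=2: stock 32.8326 → up 38.0859 (V=24.9359), down 20.0279 (V=6.8779). Price 19.9405; hedge Δ=1.0000, bond B=-12.8922.
  t=3,j=3: stock 62.4358 → up 72.4256 (V=59.2756), down 38.0859 (V=24.9359). Price 49.5437; hedge Δ=1.0000, bond B=-12.8922.
  t=2,j=0: stock 14.8840 → up 17.2654 (V=5.6800), down 9.0792 (V=3.8129). Price 5.1027; hedge Δ=0.2281, bond B=1.7080.
  t=2,j=1: stock 28.3040 → up 32.8326 (V=19.9405), down 17.2654 (V=5.6800). Price 15.9907; hedge Δ=0.9161, bond B=-9.9374.
  t=2,j=2: stock 53.8240 → up 62.4358 (V=49.5437), down 32.8326 (V=19.9405). Price 41.1846; hedge Δ=1.0000, bond B=-12.6394.
  t=1,j=0: stock 24.4000 → up 28.3040 (V=15.9907), down 14.8840 (V=5.1027). Price 12.9600; hedge Δ=0.8113, bond B=-6.8364.
  t=1,j=1: stock 46.4000 → up 53.8240 (V=41.1846), down 28.3040 (V=15.9907). Price 34.0898; hedge Δ=0.9872, bond B=-11.7173.
  t=0,j=0: stock 40.0000 → up 46.4000 (V=34.0898), down 24.4000 (V=12.9600). Price 28.1484; hedge Δ=0.9604, bond B=-10.2695.
Sanity check at the root: Δ(0,0)·S0 + B(0,0) reproduces V0 = 28.1484.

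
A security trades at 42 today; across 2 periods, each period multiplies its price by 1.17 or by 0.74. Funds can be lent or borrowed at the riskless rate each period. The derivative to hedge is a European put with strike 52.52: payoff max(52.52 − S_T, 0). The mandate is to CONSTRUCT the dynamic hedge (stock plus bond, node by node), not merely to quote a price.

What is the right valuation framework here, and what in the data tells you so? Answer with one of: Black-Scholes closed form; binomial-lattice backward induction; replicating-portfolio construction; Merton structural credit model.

Key observation: since the answer must list Δ and B at each node of the 1.17/0.74 lattice on 42, the replicating-portfolio method — solving the two-state system at every node — is the one that applies.

framework: replicating-portfolio construction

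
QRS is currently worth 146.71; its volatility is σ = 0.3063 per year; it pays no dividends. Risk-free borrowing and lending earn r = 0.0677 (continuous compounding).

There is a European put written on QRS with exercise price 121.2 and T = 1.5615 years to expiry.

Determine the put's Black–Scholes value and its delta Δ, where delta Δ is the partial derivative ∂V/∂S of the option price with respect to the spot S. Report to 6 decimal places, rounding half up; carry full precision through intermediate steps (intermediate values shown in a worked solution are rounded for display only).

σ√T = 0.3063·√1.5615 = 0.382752
d₁ = (ln(S/K) + (r+σ²/2)T) / (σ√T) = (ln(146.71/121.2) + (0.0677+0.3063²/2)·1.5615) / 0.382752 = (0.191016 + 0.178963) / 0.382752 = 0.966627
d₂ = d₁ − σ√T = 0.966627 − 0.382752 = 0.583875
e^{−rT} = 0.899682
N(−d₁) = 0.166865,  N(−d₂) = 0.279652
Put price V = K·e^{−rT}·N(−d₂) − S·N(−d₁) = 30.493695 − 24.480785 = 6.012909
Δ = −N(−d₁) = -0.166865

price = 6.012909
Δ = -0.166865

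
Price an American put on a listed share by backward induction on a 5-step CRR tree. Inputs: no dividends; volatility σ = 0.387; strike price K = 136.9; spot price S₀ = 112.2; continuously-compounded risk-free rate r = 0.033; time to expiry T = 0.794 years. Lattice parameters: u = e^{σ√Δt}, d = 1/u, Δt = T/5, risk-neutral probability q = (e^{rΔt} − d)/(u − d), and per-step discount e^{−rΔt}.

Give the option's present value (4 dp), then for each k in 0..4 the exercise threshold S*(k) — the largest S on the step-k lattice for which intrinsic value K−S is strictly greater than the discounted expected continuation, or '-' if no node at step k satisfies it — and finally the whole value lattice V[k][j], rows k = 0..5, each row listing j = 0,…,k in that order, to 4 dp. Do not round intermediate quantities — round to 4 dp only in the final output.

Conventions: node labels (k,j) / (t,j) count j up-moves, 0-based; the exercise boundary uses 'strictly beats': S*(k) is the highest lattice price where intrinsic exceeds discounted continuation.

Δt=0.15880, u=1.16675, d=0.85708, q=0.47849, disc=e^(-rΔt)=0.99477
k=5 terminal: V=max(K-S,0) → 85.0066 66.2578 40.7351 5.9911 0.0000 0.0000
k=4: j=0 S=60.5464 intr=76.3536 cont=75.6381 V=76.3536[EX]; j=1 S=82.4215 intr=54.4785 cont=53.7630 V=54.4785[EX]; j=2 S=112.2000 intr=24.7000 cont=23.9845 V=24.7000[EX]; j=3 S=152.7374 intr=0.0000 cont=3.1081 V=3.1081[hold]; j=4 S=207.9207 intr=0.0000 cont=0.0000 V=0.0000[hold]  S*(4)=112.2000
k=3: j=0 S=70.6422 intr=66.2578 cont=65.5423 V=66.2578[EX]; j=1 S=96.1649 intr=40.7351 cont=40.0196 V=40.7351[EX]; j=2 S=130.9089 intr=5.9911 cont=14.2934 V=14.2934[hold]; j=3 S=178.2056 intr=0.0000 cont=1.6124 V=1.6124[hold]  S*(3)=96.1649
k=2: j=0 S=82.4215 intr=54.4785 cont=53.7630 V=54.4785[EX]; j=1 S=112.2000 intr=24.7000 cont=27.9363 V=27.9363[hold]; j=2 S=152.7374 intr=0.0000 cont=8.1827 V=8.1827[hold]  S*(2)=82.4215
k=1: j=0 S=96.1649 intr=40.7351 cont=41.5600 V=41.5600[hold]; j=1 S=130.9089 intr=5.9911 cont=18.3878 V=18.3878[hold]  S*(1)=-
k=0: j=0 S=112.2000 intr=24.7000 cont=30.3131 V=30.3131[hold]  S*(0)=-

price = 30.3131
boundary = - - 82.4215 96.1649 112.2000
tree:
30.3131
41.5600 18.3878
54.4785 27.9363 8.1827
66.2578 40.7351 14.2934 1.6124
76.3536 54.4785 24.7000 3.1081 0.0000
85.0066 66.2578 40.7351 5.9911 0.0000 0.0000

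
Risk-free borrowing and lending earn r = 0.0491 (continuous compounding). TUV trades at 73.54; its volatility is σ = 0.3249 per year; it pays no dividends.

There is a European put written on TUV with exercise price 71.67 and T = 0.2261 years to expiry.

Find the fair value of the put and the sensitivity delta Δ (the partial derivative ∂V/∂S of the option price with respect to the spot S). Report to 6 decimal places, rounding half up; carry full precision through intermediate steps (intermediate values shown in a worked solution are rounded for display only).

price = 3.241077
Δ = -0.376066

σ√T = 0.3249·√0.2261 = 0.154490
d₁ = (ln(S/K) + (r+σ²/2)T) / (σ√T) = (ln(73.54/71.67) + (0.0491+0.3249²/2)·0.2261) / 0.154490 = (0.025757 + 0.023035) / 0.154490 = 0.315828
d₂ = d₁ − σ√T = 0.315828 − 0.154490 = 0.161339
e^{−rT} = 0.988960
N(−d₁) = 0.376066,  N(−d₂) = 0.435913
Put price V = K·e^{−rT}·N(−d₂) − S·N(−d₁) = 30.896997 − 27.655920 = 3.241077
Δ = −N(−d₁) = -0.376066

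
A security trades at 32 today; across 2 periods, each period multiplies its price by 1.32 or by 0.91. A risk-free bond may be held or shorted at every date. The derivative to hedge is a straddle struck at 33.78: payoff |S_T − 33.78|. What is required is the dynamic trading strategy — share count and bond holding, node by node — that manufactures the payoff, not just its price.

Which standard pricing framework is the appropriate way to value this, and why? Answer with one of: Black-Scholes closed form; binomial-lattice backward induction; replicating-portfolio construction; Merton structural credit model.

framework: replicating-portfolio construction

Key observation: since the answer must list Δ and B at each node of the 1.32/0.91 lattice on 32, the replicating-portfolio method — solving the two-state system at every node — is the one that applies.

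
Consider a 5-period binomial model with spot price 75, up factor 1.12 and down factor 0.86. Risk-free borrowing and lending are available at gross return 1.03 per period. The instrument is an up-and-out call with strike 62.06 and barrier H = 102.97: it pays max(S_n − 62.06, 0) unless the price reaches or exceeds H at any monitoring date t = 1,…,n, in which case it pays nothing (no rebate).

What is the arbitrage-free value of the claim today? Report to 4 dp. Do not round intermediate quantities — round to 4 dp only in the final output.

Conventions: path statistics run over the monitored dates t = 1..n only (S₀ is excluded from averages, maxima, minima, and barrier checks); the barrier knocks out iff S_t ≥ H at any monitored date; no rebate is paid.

price = 10.5829

Risk-neutral up-probability p* = (R−d)/(u−d) = (1.03−0.86)/(1.12−0.86) = 0.6538; the claim prices as the p*-weighted sum of path payoffs discounted by R^5.
Enumerate all 2^5 = 32 price paths (U = up ×1.12, D = down ×0.86); each path with k up-moves has probability p*^k·(1−p*)^(5−k).
DDDDD: M=64.5000, payoff=0.0000, prob=0.004970
UDDDD: M=84.0000, payoff=0.0000, prob=0.009388
DUDDD: M=72.2400, payoff=0.0000, prob=0.009388
UUDDD: M=94.0800, payoff=0.0000, prob=0.017732
DDUDD: M=64.5000, payoff=0.0000, prob=0.009388
UDUDD: M=84.0000, payoff=0.0000, prob=0.017732
DUUDD: M=80.9088, payoff=0.0000, prob=0.017732
UUUDD: M=105.3696, payoff=0.0000, prob=0.033494
DDDUD: M=64.5000, payoff=0.0000, prob=0.009388
UDDUD: M=84.0000, payoff=0.0000, prob=0.017732
DUDUD: M=72.2400, payoff=0.0000, prob=0.017732
UUDUD: M=94.0800, payoff=15.8714, prob=0.033494
DDUUD: M=69.5816, payoff=0.0000, prob=0.017732
UDUUD: M=90.6179, payoff=15.8714, prob=0.033494
DUUUD: M=90.6179, payoff=15.8714, prob=0.033494
UUUUD: M=118.0140, payoff=0.0000, prob=0.063266
DDDDU: M=64.5000, payoff=0.0000, prob=0.009388
UDDDU: M=84.0000, payoff=0.0000, prob=0.017732
DUDDU: M=72.2400, payoff=0.0000, prob=0.017732
UUDDU: M=94.0800, payoff=15.8714, prob=0.033494
DDUDU: M=64.5000, payoff=0.0000, prob=0.017732
UDUDU: M=84.0000, payoff=15.8714, prob=0.033494
DUUDU: M=80.9088, payoff=15.8714, prob=0.033494
UUUDU: M=105.3696, payoff=0.0000, prob=0.063266
DDDUU: M=64.5000, payoff=0.0000, prob=0.017732
UDDUU: M=84.0000, payoff=15.8714, prob=0.033494
DUDUU: M=77.9314, payoff=15.8714, prob=0.033494
UUDUU: M=101.4920, payoff=39.4320, prob=0.063266
DDUUU: M=77.9314, payoff=15.8714, prob=0.033494
UDUUU: M=101.4920, payoff=39.4320, prob=0.063266
DUUUU: M=101.4920, payoff=39.4320, prob=0.063266
UUUUU: M=132.1756, payoff=0.0000, prob=0.119503
Price = Σ prob·payoff / R^5 = 12.268468 / 1.159274 = 10.5829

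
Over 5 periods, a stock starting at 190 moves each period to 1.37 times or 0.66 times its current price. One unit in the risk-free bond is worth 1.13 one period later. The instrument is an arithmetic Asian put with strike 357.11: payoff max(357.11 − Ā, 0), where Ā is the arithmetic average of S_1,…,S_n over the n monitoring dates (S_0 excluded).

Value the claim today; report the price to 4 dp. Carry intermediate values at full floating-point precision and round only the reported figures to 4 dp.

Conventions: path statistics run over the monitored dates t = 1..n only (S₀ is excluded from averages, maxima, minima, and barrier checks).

No-arbitrage gives p* = (R−d)/(u−d) = 0.6620: enumerate every path, weight its payoff by its p*-probability, and discount by R^5.
Enumerate all 2^5 = 32 price paths (U = up ×1.37, D = down ×0.66); each path with k up-moves has probability p*^k·(1−p*)^(5−k).
DDDDD: Ā=64.5269, payoff=292.5831, prob=0.004413
UDDDD: Ā=133.9422, payoff=223.1678, prob=0.008643
DUDDD: Ā=106.9622, payoff=250.1478, prob=0.008643
UUDDD: Ā=222.0276, payoff=135.0824, prob=0.016925
DDUDD: Ā=89.1554, payoff=267.9546, prob=0.008643
UDUDD: Ā=185.0650, payoff=172.0450, prob=0.016925
DUUDD: Ā=158.0850, payoff=199.0250, prob=0.016925
UUUDD: Ā=328.1462, payoff=28.9638, prob=0.033145
DDDUD: Ā=77.4029, payoff=279.7071, prob=0.008643
UDDUD: Ā=160.6697, payoff=196.4403, prob=0.016925
DUDUD: Ā=133.6897, payoff=223.4203, prob=0.016925
UUDUD: Ā=277.5075, payoff=79.6025, prob=0.033145
DDUUD: Ā=115.8829, payoff=241.2271, prob=0.016925
UDUUD: Ā=240.5449, payoff=116.5651, prob=0.033145
DUUUD: Ā=213.5649, payoff=143.5451, prob=0.033145
UUUUD: Ā=443.3089, payoff=0.0000, prob=0.064910
DDDDU: Ā=69.6463, payoff=287.4637, prob=0.008643
UDDDU: Ā=144.5688, payoff=212.5412, prob=0.016925
DUDDU: Ā=117.5888, payoff=239.5212, prob=0.016925
UUDDU: Ā=244.0859, payoff=113.0241, prob=0.033145
DDUDU: Ā=99.7820, payoff=257.3280, prob=0.016925
UDUDU: Ā=207.1233, payoff=149.9867, prob=0.033145
DUUDU: Ā=180.1433, payoff=176.9667, prob=0.033145
UUUDU: Ā=373.9338, payoff=0.0000, prob=0.064910
DDDUU: Ā=88.0295, payoff=269.0805, prob=0.016925
UDDUU: Ā=182.7280, payoff=174.3820, prob=0.033145
DUDUU: Ā=155.7480, payoff=201.3620, prob=0.033145
UUDUU: Ā=323.2950, payoff=33.8150, prob=0.064910
DDUUU: Ā=137.9412, payoff=219.1688, prob=0.033145
UDUUU: Ā=286.3324, payoff=70.7776, prob=0.064910
DUUUU: Ā=259.3524, payoff=97.7576, prob=0.064910
UUUUU: Ā=538.3528, payoff=0.0000, prob=0.127115
Price = Σ prob·payoff / R^5 = 108.573093 / 1.842435 = 58.9291

price = 58.9291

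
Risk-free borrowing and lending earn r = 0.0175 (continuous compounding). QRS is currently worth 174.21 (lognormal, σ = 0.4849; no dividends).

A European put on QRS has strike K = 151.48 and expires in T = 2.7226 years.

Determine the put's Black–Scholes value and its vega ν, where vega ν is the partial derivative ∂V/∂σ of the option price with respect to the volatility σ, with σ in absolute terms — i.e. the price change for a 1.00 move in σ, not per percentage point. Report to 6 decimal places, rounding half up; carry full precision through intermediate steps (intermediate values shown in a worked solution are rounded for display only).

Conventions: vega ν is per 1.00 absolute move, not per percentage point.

σ√T = 0.4849·√2.7226 = 0.800100
d₁ = (ln(S/K) + (r+σ²/2)T) / (σ√T) = (ln(174.21/151.48) + (0.0175+0.4849²/2)·2.7226) / 0.800100 = (0.139808 + 0.367725) / 0.800100 = 0.634337
d₂ = d₁ − σ√T = 0.634337 − 0.800100 = -0.165762
e^{−rT} = 0.953472
N(−d₁) = 0.262930,  N(−d₂) = 0.565828
Put price V = K·e^{−rT}·N(−d₂) − S·N(−d₁) = 81.723613 − 45.805095 = 35.918518
φ(d₁) = (1/√(2π))·e^{−d₁²/2} = 0.326237
ν = S·φ(d₁)·√T = 93.777471

price = 35.918518
ν = 93.777471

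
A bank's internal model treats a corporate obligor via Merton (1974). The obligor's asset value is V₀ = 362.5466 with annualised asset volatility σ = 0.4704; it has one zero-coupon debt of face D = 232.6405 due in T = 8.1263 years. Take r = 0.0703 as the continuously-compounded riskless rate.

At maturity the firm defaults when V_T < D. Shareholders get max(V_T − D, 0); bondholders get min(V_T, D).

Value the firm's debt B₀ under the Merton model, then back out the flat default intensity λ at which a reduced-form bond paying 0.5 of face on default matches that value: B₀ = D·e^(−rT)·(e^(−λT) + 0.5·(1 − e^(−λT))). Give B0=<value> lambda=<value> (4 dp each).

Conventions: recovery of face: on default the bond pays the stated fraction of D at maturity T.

Work the structural quantities from V₀ = 362.5466 against face 232.6405:
d₁ = [ln(V₀/D) + (r + σ²/2)T] / (σ√T)
   = [ln(362.5466/232.6405) + (0.0703 + 0.5·0.4704²)·8.1263] / (0.4704·√8.1263)
   = [0.443659 + 1.470357] / 1.340954 = 1.427354
d₂ = d₁ − σ√T = 1.427354 − 1.340954 = 0.086401
N(d₁) = 0.923261,  N(d₂) = 0.534426,  e^(−rT) = 0.564803
E₀ = V₀·N(d₁) − D·e^(−rT)·N(d₂)
   = 362.5466·0.923261 − 232.6405·0.564803·0.534426 = 264.503740
B₀ = V₀ − E₀ = 362.5466 − 264.503740 = 98.042860
e^(−λT) = (B₀·e^(rT)/D − 0.5)/(1 − 0.5) = (98.0429·1.770530/232.6405 − 0.5)/0.5 = 0.49232733
λ = −ln(0.49232733)/8.1263 = 0.087200

B0=98.0429 lambda=0.0872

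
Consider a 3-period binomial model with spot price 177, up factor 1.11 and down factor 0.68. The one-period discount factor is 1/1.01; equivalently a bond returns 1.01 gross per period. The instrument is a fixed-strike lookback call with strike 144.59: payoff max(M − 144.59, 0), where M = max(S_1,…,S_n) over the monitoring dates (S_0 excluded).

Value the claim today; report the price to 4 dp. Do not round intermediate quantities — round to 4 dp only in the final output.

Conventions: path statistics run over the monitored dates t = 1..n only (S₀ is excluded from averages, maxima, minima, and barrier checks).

Risk-neutral up-probability p* = (R−d)/(u−d) = (1.01−0.68)/(1.11−0.68) = 0.7674; the claim prices as the p*-weighted sum of path payoffs discounted by R^3.
Enumerate all 2^3 = 8 price paths (U = up ×1.11, D = down ×0.68); each path with k up-moves has probability p*^k·(1−p*)^(3−k).
DDD: M=120.3600, payoff=0.0000, prob=0.012578
UDD: M=196.4700, payoff=51.8800, prob=0.041506
DUD: M=133.5996, payoff=0.0000, prob=0.041506
UUD: M=218.0817, payoff=73.4917, prob=0.136969
DDU: M=120.3600, payoff=0.0000, prob=0.041506
UDU: M=196.4700, payoff=51.8800, prob=0.136969
DUU: M=148.2956, payoff=3.7056, prob=0.136969
UUU: M=242.0707, payoff=97.4807, prob=0.451998
Price = Σ prob·payoff / R^3 = 63.893981 / 1.030301 = 62.0149

price = 62.0149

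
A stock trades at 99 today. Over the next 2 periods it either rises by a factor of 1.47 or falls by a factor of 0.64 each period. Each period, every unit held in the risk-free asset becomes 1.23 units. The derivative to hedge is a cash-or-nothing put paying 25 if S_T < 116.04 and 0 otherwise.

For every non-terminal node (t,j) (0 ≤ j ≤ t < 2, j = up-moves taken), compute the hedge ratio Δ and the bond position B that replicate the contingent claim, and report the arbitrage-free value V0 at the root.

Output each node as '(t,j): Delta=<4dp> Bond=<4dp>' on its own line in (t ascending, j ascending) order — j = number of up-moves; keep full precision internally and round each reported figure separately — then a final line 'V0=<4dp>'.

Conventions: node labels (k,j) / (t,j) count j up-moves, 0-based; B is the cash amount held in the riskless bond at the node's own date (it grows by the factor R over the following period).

(0,0): Delta=-0.1758 Bond=25.5820
(1,0): Delta=0.0000 Bond=20.3252
(1,1): Delta=-0.2070 Bond=35.9976
V0=8.1747

Arbitrage-free pricing uses the up-move probability p* = (R−d)/(u−d) = 0.7108, discounting each step at R = 1.23.
At maturity the claim pays: V(2,0)=25.0000, V(2,1)=25.0000, V(2,2)=0.0000
Node (1,0) S=63.3600: V=(p*·25.0000+(1−p*)·25.0000)/1.23=20.3252; Δ=(25.0000−25.0000)/(93.1392−40.5504)=0.0000; B=V−Δ·S=20.3252
Node (1,1) S=145.5300: V=(p*·0.0000+(1−p*)·25.0000)/1.23=5.8772; Δ=(0.0000−25.0000)/(213.9291−93.1392)=-0.2070; B=V−Δ·S=35.9976
Node (0,0) S=99.0000: V=(p*·5.8772+(1−p*)·20.3252)/1.23=8.1747; Δ=(5.8772−20.3252)/(145.5300−63.3600)=-0.1758; B=V−Δ·S=25.5820
As a check, the time-0 holding Δ(0,0)·S0 + B(0,0) comes to 8.1747 — exactly V0.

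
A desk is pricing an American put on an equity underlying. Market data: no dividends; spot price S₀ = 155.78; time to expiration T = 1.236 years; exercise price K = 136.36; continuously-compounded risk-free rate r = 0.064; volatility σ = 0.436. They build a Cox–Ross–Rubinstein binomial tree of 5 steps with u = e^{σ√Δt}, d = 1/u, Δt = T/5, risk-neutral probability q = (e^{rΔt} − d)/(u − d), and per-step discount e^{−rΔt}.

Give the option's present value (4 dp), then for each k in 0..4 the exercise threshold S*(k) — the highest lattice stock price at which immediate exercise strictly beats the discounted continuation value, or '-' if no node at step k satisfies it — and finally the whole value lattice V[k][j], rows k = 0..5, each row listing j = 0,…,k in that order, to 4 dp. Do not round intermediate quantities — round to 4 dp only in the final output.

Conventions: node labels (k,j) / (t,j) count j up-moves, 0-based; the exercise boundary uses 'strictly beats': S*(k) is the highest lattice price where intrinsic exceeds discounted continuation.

Δt=0.24720  u=1.24207  d=0.80511  q=0.48251  discount=0.98430
step 5 (expiry): payoffs max(K−S,0) = 83.6626 55.0623 10.9399 0.0000 0.0000 0.0000
step 4: (k=4,j=0): S=65.4536, K−S=70.9064, hold=68.7660 ⇒ V=70.9064 exercise | (k=4,j=1): S=100.9770, K−S=35.3830, hold=33.2426 ⇒ V=35.3830 exercise | (k=4,j=2): S=155.7800, K−S=0.0000, hold=5.5724 ⇒ V=5.5724 continue | (k=4,j=3): S=240.3260, K−S=0.0000, hold=0.0000 ⇒ V=0.0000 continue | (k=4,j=4): S=370.7573, K−S=0.0000, hold=0.0000 ⇒ V=0.0000 continue  boundary S*=100.9770
step 3: (k=3,j=0): S=81.2977, K−S=55.0623, hold=52.9220 ⇒ V=55.0623 exercise | (k=3,j=1): S=125.4201, K−S=10.9399, hold=20.6694 ⇒ V=20.6694 continue | (k=3,j=2): S=193.4890, K−S=0.0000, hold=2.8384 ⇒ V=2.8384 continue | (k=3,j=3): S=298.5006, K−S=0.0000, hold=0.0000 ⇒ V=0.0000 continue  boundary S*=81.2977
step 2: (k=2,j=0): S=100.9770, K−S=35.3830, hold=37.8635 ⇒ V=37.8635 continue | (k=2,j=1): S=155.7800, K−S=0.0000, hold=11.8763 ⇒ V=11.8763 continue | (k=2,j=2): S=240.3260, K−S=0.0000, hold=1.4458 ⇒ V=1.4458 continue  boundary S*=-
step 1: (k=1,j=0): S=125.4201, K−S=10.9399, hold=24.9269 ⇒ V=24.9269 continue | (k=1,j=1): S=193.4890, K−S=0.0000, hold=6.7360 ⇒ V=6.7360 continue  boundary S*=-
step 0: (k=0,j=0): S=155.7800, K−S=0.0000, hold=15.8961 ⇒ V=15.8961 continue  boundary S*=-

price = 15.8961
boundary = - - - 81.2977 100.9770
tree:
15.8961
24.9269 6.7360
37.8635 11.8763 1.4458
55.0623 20.6694 2.8384 0.0000
70.9064 35.3830 5.5724 0.0000 0.0000
83.6626 55.0623 10.9399 0.0000 0.0000 0.0000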